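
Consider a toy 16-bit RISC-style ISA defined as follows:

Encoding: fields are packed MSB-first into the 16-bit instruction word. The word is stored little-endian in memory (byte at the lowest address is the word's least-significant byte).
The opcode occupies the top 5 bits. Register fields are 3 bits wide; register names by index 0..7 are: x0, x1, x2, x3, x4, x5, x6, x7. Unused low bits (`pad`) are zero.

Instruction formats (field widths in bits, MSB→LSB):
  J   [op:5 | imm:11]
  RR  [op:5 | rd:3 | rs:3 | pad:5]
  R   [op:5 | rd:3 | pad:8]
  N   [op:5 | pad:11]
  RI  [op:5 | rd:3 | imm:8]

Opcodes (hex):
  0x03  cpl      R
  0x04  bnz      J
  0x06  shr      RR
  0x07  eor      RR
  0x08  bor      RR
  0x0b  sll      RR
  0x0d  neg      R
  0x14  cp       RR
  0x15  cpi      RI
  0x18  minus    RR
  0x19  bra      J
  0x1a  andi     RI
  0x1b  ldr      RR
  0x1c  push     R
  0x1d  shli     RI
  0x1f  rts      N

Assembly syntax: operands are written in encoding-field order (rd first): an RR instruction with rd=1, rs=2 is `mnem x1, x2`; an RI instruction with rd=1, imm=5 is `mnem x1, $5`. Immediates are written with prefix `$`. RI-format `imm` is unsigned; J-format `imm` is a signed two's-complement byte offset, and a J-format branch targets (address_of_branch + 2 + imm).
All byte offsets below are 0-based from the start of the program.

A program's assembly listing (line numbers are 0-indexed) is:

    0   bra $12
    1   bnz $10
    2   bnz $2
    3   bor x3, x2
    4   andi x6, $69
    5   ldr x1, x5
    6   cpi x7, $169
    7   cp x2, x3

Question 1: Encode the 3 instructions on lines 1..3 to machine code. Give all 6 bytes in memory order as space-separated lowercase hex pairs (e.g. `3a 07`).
0a 20 02 20 40 43

line 1 (bnz): pack op=0x4:5|imm=10:11 = 0x200a; little→ 0a 20
line 2 (bnz): pack op=0x4:5|imm=2:11 = 0x2002; little→ 02 20
line 3 (bor): pack op=0x8:5|rd=3:3|rs=2:3|pad=0:5 = 0x4340; little→ 40 43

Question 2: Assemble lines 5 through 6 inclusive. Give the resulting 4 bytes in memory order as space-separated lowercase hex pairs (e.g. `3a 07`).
a0 d9 a9 af

L5: ldr op=0x1b:5|rd=1:3|rs=5:3|pad=0:5 ⇒ 0xd9a0 ⇒ little a0 d9
L6: cpi op=0x15:5|rd=7:3|imm=169:8 ⇒ 0xafa9 ⇒ little a9 af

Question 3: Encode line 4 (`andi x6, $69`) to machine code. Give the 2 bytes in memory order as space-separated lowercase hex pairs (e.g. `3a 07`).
45 d6

4. andi fields op=0x1a:5|rd=6:3|imm=69:8 → word d645h → 45 d6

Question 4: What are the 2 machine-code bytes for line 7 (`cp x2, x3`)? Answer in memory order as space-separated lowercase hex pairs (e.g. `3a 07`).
L7: cp op=0x14:5|rd=2:3|rs=3:3|pad=0:5 ⇒ 0xa260 ⇒ little 60 a2

60 a2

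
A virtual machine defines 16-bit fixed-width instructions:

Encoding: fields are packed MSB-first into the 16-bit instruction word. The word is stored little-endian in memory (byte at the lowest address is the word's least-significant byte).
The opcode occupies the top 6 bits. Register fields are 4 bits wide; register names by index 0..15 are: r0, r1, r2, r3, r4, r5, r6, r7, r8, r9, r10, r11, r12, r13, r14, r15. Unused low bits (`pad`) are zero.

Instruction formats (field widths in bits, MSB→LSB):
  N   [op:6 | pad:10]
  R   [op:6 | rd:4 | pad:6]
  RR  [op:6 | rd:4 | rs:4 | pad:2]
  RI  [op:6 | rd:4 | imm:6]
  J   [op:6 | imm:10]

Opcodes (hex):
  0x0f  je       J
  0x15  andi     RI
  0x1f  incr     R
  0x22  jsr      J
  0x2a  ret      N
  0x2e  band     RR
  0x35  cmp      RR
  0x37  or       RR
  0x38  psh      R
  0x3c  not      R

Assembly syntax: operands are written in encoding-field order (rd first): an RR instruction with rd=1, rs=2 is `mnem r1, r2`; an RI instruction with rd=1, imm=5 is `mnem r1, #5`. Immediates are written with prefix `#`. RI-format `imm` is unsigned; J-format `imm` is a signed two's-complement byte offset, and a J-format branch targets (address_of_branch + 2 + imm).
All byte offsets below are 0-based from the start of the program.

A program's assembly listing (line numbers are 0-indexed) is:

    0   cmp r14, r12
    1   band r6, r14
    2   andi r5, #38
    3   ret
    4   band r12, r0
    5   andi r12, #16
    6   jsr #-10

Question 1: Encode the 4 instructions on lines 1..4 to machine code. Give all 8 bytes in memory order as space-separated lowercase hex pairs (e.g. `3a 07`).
b8 b9 66 55 00 a8 00 bb

line 1 (band): pack op=0x2e:6|rd=6:4|rs=14:4|pad=0:2 = 0xb9b8; little→ b8 b9
line 2 (andi): pack op=0x15:6|rd=5:4|imm=38:6 = 0x5566; little→ 66 55
line 3 (ret): pack op=0x2a:6|pad=0:10 = 0xa800; little→ 00 a8
line 4 (band): pack op=0x2e:6|rd=12:4|rs=0:4|pad=0:2 = 0xbb00; little→ 00 bb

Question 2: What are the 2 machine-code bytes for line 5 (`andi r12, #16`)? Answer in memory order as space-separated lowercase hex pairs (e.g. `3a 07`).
10 57

5. andi fields op=0x15:6|rd=12:4|imm=16:6 → word 5710h → 10 57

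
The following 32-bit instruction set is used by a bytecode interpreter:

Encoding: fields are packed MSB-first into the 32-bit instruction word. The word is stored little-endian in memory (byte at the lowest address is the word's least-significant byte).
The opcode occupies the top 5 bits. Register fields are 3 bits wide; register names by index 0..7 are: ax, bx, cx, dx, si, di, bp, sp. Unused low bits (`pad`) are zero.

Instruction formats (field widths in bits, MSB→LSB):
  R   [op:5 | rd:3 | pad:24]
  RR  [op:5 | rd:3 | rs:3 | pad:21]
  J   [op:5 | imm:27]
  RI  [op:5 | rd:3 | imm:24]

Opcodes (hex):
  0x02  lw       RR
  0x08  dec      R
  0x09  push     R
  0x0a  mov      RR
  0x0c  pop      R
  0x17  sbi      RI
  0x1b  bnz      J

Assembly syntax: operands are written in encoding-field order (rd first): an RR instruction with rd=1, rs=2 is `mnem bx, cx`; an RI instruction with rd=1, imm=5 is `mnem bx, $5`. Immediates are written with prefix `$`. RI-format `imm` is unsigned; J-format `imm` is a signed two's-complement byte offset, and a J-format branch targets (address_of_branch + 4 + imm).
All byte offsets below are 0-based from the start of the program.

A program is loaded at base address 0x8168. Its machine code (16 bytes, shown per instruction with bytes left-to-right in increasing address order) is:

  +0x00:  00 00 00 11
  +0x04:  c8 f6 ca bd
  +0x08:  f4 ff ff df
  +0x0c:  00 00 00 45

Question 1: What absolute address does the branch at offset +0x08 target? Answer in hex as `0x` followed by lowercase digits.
0x8168

off 0x08: read f4 ff ff df as little → 0xdffffff4
  opcode bits[31:27]=0x1b: bnz/J
  [26:0] imm=134217716 (s27→-12) = $-12
  target = base 0x8168 + off 0x08 + 4 + imm -12 = 0x8168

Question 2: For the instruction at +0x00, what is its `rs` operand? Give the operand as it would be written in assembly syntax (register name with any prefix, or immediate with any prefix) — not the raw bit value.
off 0x00: read 00 00 00 11 as little → 0x11000000
  top 5b → 0x2 → lw [RR]
  [26:24] rd=1 = bx
  [23:21] rs=0 = ax

ax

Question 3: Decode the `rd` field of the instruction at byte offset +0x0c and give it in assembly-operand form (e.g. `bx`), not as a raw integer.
[0c] 00 00 00 45 → 0x45000000
  opcode bits[31:27]=0x8: dec/R
  [26:24] rd=5 = di

di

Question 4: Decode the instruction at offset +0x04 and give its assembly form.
sbi di, $13301448

[04] c8 f6 ca bd → 0xbdcaf6c8
  opcode bits[31:27]=0x17: sbi/RI
  [26:24] rd=5 = di
  [23:0] imm=13301448 = $13301448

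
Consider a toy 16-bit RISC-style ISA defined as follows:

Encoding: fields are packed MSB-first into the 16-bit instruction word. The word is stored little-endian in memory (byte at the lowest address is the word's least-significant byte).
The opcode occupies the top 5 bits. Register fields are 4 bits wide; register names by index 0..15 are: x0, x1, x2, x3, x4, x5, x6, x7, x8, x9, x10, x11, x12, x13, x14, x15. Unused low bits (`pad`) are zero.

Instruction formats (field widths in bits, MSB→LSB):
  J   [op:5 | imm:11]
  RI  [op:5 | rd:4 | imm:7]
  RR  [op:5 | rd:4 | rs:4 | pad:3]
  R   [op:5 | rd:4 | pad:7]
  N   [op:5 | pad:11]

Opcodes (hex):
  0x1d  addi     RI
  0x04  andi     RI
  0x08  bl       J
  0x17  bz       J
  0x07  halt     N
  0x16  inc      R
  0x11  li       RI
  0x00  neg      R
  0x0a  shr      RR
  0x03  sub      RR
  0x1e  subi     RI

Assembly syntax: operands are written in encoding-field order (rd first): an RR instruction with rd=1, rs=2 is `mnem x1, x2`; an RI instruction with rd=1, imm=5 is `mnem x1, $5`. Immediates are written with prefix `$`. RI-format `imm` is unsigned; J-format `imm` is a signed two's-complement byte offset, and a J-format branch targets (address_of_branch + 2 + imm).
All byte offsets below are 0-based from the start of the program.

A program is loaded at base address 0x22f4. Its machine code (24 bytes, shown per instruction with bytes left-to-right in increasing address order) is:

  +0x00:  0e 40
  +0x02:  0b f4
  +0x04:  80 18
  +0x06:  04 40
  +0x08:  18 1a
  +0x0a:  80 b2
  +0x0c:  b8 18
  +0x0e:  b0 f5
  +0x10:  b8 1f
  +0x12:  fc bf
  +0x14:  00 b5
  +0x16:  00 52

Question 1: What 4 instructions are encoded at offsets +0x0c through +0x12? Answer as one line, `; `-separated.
sub x1, x7; subi x11, $48; sub x15, x7; bz $-4

[0c] b8 18 → 0x18b8
  op=0x18b8>>11=0x3 ⇒ sub (RR)
  rd@[10:7]=0x1 ⇒ x1
  rs@[6:3]=0x7 ⇒ x7
[0e] b0 f5 → 0xf5b0
  op=0xf5b0>>11=0x1e ⇒ subi (RI)
  rd@[10:7]=0xb ⇒ x11
  imm@[6:0]=0x30 ⇒ $48
[10] b8 1f → 0x1fb8
  op=0x1fb8>>11=0x3 ⇒ sub (RR)
  rd@[10:7]=0xf ⇒ x15
  rs@[6:3]=0x7 ⇒ x7
[12] fc bf → 0xbffc
  op=0xbffc>>11=0x17 ⇒ bz (J)
  imm@[10:0]=0x7fc (s11→-4) ⇒ $-4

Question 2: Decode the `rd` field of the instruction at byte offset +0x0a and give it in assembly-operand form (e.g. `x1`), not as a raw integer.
x5

off 0x0a: read 80 b2 as little → 0xb280
  top 5b → 0x16 → inc [R]
  [10:7] rd=5 = x5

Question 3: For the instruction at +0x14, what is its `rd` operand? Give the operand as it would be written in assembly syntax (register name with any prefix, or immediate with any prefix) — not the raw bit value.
x10

[14] 00 b5 → 0xb500
  top 5b → 0x16 → inc [R]
  [10:7] rd=10 = x10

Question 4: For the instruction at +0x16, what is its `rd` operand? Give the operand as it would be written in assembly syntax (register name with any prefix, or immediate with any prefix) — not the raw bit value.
[16] 00 52 → 0x5200
  opcode bits[15:11]=0xa: shr/RR
  [10:7] rd=4 = x4
  [6:3] rs=0 = x0

x4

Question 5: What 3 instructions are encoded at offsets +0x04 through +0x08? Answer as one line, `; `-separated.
sub x1, x0; bl $4; sub x4, x3

+0x04: 80 18 ⇒ word 0x1880 (little)
  top 5b → 0x3 → sub [RR]
  rd@[10:7]=0x1 ⇒ x1
  rs@[6:3]=0x0 ⇒ x0
+0x06: 04 40 ⇒ word 0x4004 (little)
  top 5b → 0x8 → bl [J]
  imm@[10:0]=0x4 ⇒ $4
+0x08: 18 1a ⇒ word 0x1a18 (little)
  top 5b → 0x3 → sub [RR]
  rd@[10:7]=0x4 ⇒ x4
  rs@[6:3]=0x3 ⇒ x3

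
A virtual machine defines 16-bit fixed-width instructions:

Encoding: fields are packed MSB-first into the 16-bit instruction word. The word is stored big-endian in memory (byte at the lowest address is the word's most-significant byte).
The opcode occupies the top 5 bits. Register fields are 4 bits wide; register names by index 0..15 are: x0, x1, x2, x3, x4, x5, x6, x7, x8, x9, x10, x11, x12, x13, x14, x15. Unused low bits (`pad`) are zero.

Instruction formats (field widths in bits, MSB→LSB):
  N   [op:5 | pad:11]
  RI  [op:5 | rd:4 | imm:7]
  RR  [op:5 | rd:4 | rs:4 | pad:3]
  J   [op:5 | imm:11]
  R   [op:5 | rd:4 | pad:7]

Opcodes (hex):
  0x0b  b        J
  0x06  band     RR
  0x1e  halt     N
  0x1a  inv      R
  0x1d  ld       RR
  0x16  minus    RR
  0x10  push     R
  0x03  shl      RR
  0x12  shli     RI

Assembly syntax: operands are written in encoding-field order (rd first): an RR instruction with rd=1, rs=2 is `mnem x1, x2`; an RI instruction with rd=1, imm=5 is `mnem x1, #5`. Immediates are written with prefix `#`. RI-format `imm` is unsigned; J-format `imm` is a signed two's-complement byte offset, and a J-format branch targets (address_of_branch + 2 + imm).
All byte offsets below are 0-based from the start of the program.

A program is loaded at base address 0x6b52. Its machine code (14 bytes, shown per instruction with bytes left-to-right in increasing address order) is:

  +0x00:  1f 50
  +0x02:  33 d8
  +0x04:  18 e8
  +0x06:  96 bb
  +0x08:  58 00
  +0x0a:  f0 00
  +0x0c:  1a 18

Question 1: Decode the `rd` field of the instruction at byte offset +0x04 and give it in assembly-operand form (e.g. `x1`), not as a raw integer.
x1

off 0x04: read 18 e8 as big → 0x18e8
  op=0x18e8>>11=0x3 ⇒ shl (RR)
  [10:7] rd=1 = x1
  [6:3] rs=13 = x13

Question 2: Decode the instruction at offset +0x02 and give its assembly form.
band x7, x11

+0x02: 33 d8 ⇒ word 0x33d8 (big)
  opcode bits[15:11]=0x6: band/RR
  [10:7] rd=7 = x7
  [6:3] rs=11 = x11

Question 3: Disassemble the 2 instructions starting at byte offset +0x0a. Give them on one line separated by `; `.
halt; shl x4, x3

off 0x0a: read f0 00 as big → 0xf000
  op=0xf000>>11=0x1e ⇒ halt (N)
off 0x0c: read 1a 18 as big → 0x1a18
  op=0x1a18>>11=0x3 ⇒ shl (RR)
  rd@[10:7]=0x4 ⇒ x4
  rs@[6:3]=0x3 ⇒ x3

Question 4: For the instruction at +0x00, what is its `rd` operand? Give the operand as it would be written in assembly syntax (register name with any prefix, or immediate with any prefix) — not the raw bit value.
@+00  big-endian(1f 50) = 0x1f50
  top 5b → 0x3 → shl [RR]
  rd: (w>>7)&0xf=0xe → x14
  rs: (w>>3)&0xf=0xa → x10

x14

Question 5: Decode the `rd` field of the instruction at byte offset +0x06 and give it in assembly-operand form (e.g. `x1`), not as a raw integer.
x13

+0x06: 96 bb ⇒ word 0x96bb (big)
  op=0x96bb>>11=0x12 ⇒ shli (RI)
  rd@[10:7]=0xd ⇒ x13
  imm@[6:0]=0x3b ⇒ #59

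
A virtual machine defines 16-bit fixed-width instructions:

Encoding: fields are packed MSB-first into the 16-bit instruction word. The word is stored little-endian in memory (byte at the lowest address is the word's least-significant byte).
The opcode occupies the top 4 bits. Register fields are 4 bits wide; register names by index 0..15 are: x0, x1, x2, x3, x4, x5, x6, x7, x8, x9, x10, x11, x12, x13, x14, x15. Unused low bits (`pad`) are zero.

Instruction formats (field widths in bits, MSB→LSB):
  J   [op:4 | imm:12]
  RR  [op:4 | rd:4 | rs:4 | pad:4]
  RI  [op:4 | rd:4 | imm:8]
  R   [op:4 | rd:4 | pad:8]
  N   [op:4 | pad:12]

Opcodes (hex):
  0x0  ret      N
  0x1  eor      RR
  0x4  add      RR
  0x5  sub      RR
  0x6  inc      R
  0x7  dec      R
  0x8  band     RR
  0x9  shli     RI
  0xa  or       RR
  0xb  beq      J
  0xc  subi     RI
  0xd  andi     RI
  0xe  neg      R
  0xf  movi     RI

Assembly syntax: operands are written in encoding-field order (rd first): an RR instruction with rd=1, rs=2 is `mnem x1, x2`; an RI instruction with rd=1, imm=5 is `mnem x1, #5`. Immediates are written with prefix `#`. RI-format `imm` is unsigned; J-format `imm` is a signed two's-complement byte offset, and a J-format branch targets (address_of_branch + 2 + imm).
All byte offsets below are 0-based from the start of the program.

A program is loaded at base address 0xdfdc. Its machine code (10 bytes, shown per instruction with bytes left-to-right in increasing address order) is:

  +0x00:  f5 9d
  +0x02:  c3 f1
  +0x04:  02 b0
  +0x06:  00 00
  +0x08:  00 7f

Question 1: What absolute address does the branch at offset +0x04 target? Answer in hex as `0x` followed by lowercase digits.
off 0x04: read 02 b0 as little → 0xb002
  opcode bits[15:12]=0xb: beq/J
  imm@[11:0]=0x2 ⇒ #2
  target = base 0xdfdc + off 0x04 + 2 + imm 2 = 0xdfe4

0xdfe4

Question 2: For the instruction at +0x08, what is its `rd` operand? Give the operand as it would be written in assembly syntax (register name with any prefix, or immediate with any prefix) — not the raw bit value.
x15

+0x08: 00 7f ⇒ word 0x7f00 (little)
  op=0x7f00>>12=0x7 ⇒ dec (R)
  [11:8] rd=15 = x15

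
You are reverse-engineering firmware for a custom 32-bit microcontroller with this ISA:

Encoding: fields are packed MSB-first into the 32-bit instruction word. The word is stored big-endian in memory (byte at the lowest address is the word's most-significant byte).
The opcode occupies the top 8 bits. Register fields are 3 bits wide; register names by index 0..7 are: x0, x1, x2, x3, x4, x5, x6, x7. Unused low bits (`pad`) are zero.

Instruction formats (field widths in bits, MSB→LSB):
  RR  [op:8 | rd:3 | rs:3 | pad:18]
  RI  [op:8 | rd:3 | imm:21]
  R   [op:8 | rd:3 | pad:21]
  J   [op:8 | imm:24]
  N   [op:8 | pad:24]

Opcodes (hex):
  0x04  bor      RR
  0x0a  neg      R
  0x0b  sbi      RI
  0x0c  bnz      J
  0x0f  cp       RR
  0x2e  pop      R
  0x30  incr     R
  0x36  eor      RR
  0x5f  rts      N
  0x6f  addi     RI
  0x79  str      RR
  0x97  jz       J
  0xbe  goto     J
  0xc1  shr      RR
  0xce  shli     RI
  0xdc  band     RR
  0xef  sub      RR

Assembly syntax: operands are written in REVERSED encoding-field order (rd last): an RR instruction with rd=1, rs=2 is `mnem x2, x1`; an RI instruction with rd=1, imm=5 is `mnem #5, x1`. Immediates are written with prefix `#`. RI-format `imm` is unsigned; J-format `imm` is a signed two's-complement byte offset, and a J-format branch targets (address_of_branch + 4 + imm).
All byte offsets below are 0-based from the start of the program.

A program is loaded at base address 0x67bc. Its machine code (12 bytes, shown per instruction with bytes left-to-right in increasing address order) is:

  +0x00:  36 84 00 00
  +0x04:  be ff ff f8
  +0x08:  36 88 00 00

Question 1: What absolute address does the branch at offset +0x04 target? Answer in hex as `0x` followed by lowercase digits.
@+04  big-endian(be ff ff f8) = 0xbefffff8
  top 8b → 0xbe → goto [J]
  imm: (w>>0)&0xffffff=0xfffff8 (s24→-8) → #-8
  target = base 0x67bc + off 0x04 + 4 + imm -8 = 0x67bc

0x67bc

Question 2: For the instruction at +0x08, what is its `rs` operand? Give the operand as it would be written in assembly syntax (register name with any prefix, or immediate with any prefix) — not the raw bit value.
[08] 36 88 00 00 → 0x36880000
  top 8b → 0x36 → eor [RR]
  [23:21] rd=4 = x4
  [20:18] rs=2 = x2

x2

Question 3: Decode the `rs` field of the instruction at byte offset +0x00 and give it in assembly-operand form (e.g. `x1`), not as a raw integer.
@+00  big-endian(36 84 00 00) = 0x36840000
  top 8b → 0x36 → eor [RR]
  rd@[23:21]=0x4 ⇒ x4
  rs@[20:18]=0x1 ⇒ x1

x1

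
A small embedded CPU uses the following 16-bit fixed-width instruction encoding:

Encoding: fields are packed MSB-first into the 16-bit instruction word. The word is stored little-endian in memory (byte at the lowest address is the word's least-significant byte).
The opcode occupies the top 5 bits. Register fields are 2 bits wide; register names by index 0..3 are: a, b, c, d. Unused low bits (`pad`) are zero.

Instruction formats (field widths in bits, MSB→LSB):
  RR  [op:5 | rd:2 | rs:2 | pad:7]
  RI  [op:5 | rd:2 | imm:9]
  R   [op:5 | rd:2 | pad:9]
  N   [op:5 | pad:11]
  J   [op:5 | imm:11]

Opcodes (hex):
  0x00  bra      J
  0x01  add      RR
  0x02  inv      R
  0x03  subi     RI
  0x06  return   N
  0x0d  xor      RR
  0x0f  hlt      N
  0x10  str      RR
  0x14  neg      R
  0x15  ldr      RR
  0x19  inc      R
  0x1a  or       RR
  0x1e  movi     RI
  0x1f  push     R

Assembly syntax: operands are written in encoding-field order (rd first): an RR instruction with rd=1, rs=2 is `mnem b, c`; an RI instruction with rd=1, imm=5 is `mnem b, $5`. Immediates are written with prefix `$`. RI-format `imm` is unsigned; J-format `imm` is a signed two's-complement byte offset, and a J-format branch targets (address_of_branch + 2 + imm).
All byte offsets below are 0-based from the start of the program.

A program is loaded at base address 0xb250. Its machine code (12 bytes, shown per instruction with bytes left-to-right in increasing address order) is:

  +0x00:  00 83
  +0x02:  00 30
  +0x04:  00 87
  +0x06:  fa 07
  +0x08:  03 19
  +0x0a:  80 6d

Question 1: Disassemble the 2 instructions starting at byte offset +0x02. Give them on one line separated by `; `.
off 0x02: read 00 30 as little → 0x3000
  opcode bits[15:11]=0x6: return/N
off 0x04: read 00 87 as little → 0x8700
  opcode bits[15:11]=0x10: str/RR
  rd@[10:9]=0x3 ⇒ d
  rs@[8:7]=0x2 ⇒ c

return; str d, c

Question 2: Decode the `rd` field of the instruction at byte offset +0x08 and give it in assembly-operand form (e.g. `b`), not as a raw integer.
a

+0x08: 03 19 ⇒ word 0x1903 (little)
  op=0x1903>>11=0x3 ⇒ subi (RI)
  [10:9] rd=0 = a
  [8:0] imm=259 = $259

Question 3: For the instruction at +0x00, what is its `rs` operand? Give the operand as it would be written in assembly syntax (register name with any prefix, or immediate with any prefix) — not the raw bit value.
c

[00] 00 83 → 0x8300
  top 5b → 0x10 → str [RR]
  [10:9] rd=1 = b
  [8:7] rs=2 = c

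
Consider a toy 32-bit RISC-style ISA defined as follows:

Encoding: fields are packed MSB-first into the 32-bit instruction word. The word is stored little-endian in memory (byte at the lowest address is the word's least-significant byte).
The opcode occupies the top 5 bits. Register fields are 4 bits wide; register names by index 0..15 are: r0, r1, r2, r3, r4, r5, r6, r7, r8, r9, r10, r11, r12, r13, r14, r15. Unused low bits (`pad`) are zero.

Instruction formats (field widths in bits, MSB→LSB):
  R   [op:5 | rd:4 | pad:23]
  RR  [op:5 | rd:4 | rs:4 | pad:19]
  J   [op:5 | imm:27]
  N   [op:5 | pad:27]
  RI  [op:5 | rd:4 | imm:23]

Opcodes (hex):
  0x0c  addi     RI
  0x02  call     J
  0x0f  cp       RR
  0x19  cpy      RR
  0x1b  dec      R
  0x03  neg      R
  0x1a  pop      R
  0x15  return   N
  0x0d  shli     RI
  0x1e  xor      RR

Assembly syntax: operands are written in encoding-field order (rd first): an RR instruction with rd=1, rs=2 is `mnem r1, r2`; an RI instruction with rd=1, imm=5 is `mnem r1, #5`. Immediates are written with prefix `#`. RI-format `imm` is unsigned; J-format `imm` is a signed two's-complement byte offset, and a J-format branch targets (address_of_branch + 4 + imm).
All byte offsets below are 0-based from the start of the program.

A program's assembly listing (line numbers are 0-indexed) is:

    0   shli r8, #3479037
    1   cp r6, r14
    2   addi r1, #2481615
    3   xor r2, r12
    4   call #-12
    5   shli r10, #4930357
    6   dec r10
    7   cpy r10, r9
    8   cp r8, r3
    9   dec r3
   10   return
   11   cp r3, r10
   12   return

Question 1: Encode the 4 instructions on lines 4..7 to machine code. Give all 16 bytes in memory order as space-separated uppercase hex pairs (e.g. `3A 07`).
4. call fields op=0x2:5|imm=-12:27 → word 17fffff4h → f4 ff ff 17
5. shli fields op=0xd:5|rd=10:4|imm=4930357:23 → word 6d4b3b35h → 35 3b 4b 6d
6. dec fields op=0x1b:5|rd=10:4|pad=0:23 → word dd000000h → 00 00 00 dd
7. cpy fields op=0x19:5|rd=10:4|rs=9:4|pad=0:19 → word cd480000h → 00 00 48 cd

F4 FF FF 17 35 3B 4B 6D 00 00 00 DD 00 00 48 CD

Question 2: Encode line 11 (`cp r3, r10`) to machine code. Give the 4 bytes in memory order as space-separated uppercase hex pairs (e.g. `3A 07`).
11. cp fields op=0xf:5|rd=3:4|rs=10:4|pad=0:19 → word 79d00000h → 00 00 d0 79

00 00 D0 79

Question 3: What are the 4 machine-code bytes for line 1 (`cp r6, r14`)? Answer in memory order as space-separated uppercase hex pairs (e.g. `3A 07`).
1. cp fields op=0xf:5|rd=6:4|rs=14:4|pad=0:19 → word 7b700000h → 00 00 70 7b

00 00 70 7B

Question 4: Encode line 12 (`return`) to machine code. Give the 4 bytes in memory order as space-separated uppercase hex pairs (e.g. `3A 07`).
00 00 00 A8

12. return fields op=0x15:5|pad=0:27 → word a8000000h → 00 00 00 a8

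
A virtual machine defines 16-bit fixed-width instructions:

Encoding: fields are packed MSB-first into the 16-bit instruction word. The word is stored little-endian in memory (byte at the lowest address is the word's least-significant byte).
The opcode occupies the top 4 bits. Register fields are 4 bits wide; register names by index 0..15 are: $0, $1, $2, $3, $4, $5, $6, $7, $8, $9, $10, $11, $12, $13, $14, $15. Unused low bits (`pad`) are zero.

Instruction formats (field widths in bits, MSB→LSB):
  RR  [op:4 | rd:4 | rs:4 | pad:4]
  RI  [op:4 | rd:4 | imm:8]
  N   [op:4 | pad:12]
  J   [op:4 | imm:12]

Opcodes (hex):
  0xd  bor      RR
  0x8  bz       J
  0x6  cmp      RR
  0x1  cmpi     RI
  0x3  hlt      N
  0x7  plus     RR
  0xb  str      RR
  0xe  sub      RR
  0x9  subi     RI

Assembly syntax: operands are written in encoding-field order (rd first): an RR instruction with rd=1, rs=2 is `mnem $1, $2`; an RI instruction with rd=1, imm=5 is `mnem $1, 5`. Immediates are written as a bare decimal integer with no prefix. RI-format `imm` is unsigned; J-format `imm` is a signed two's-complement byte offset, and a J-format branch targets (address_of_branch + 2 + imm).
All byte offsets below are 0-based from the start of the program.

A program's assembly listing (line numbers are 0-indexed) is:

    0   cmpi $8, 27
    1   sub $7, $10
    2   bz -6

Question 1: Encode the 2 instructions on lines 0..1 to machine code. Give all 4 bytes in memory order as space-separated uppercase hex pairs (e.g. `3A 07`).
L0: cmpi op=0x1:4|rd=8:4|imm=27:8 ⇒ 0x181b ⇒ little 1b 18
L1: sub op=0xe:4|rd=7:4|rs=10:4|pad=0:4 ⇒ 0xe7a0 ⇒ little a0 e7

1B 18 A0 E7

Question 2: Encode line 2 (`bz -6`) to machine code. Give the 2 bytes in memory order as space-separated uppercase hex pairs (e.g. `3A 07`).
line 2 (bz): pack op=0x8:4|imm=-6:12 = 0x8ffa; little→ fa 8f

FA 8F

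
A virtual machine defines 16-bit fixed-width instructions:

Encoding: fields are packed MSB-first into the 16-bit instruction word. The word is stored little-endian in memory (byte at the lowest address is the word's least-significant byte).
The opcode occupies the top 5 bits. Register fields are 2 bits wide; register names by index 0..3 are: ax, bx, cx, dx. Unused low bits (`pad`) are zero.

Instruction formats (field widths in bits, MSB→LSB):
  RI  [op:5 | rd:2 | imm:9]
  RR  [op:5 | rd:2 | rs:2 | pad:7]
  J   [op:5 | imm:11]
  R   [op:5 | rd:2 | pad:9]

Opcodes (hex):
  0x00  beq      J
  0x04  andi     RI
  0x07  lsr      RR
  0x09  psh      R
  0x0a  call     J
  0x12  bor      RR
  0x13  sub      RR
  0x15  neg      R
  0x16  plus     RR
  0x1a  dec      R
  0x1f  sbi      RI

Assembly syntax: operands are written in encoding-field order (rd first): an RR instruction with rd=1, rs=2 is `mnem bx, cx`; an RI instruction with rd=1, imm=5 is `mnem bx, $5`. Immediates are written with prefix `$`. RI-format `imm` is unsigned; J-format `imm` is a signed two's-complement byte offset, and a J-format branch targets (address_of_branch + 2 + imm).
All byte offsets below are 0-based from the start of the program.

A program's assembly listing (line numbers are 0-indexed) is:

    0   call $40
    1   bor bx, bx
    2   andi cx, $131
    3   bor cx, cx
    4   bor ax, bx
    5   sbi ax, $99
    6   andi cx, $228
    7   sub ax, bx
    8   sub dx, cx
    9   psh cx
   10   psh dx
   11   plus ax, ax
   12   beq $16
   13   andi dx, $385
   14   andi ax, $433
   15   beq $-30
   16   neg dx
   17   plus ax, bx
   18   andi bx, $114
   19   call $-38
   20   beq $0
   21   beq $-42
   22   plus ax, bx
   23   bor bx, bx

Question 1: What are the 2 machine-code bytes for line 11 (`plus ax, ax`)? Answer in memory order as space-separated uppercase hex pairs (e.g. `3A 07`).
line 11 (plus): pack op=0x16:5|rd=0:2|rs=0:2|pad=0:7 = 0xb000; little→ 00 b0

00 B0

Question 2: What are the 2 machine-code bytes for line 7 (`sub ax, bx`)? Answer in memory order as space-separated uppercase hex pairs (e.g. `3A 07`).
80 98

line 7 (sub): pack op=0x13:5|rd=0:2|rs=1:2|pad=0:7 = 0x9880; little→ 80 98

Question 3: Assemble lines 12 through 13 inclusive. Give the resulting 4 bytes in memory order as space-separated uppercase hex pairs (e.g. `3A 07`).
L12: beq op=0x0:5|imm=16:11 ⇒ 0x0010 ⇒ little 10 00
L13: andi op=0x4:5|rd=3:2|imm=385:9 ⇒ 0x2781 ⇒ little 81 27

10 00 81 27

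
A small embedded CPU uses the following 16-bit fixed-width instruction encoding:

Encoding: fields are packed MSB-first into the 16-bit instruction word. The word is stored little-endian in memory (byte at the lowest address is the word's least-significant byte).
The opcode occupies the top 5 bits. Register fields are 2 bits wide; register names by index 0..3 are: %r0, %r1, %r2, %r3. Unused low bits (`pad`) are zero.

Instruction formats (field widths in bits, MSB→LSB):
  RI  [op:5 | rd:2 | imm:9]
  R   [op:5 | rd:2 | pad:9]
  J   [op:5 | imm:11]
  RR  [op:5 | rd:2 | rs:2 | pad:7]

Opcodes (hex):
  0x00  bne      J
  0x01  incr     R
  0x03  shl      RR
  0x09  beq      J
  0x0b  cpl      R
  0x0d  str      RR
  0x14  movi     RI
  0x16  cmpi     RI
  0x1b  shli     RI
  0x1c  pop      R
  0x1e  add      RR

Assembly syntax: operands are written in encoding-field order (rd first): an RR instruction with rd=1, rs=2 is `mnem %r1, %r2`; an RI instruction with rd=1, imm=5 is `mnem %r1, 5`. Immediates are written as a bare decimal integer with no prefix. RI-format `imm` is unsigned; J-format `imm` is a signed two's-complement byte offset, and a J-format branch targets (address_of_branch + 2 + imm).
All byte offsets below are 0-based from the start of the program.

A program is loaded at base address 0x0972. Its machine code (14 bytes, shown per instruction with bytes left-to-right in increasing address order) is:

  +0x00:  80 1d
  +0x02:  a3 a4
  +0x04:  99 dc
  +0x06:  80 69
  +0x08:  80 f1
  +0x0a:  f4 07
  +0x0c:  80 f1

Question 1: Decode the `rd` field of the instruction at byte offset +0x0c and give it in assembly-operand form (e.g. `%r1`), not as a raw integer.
off 0x0c: read 80 f1 as little → 0xf180
  top 5b → 0x1e → add [RR]
  rd: (w>>9)&0x3=0x0 → %r0
  rs: (w>>7)&0x3=0x3 → %r3

%r0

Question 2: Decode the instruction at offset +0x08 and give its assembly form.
@+08  little-endian(80 f1) = 0xf180
  opcode bits[15:11]=0x1e: add/RR
  [10:9] rd=0 = %r0
  [8:7] rs=3 = %r3

add %r0, %r3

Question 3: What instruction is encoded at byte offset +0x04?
@+04  little-endian(99 dc) = 0xdc99
  op=0xdc99>>11=0x1b ⇒ shli (RI)
  rd: (w>>9)&0x3=0x2 → %r2
  imm: (w>>0)&0x1ff=0x99 → 153

shli %r2, 153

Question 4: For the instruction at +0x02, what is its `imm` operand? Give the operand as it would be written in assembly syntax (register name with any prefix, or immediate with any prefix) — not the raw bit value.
[02] a3 a4 → 0xa4a3
  top 5b → 0x14 → movi [RI]
  rd@[10:9]=0x2 ⇒ %r2
  imm@[8:0]=0xa3 ⇒ 163

163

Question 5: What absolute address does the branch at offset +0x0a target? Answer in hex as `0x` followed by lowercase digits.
@+0a  little-endian(f4 07) = 0x07f4
  opcode bits[15:11]=0x0: bne/J
  imm: (w>>0)&0x7ff=0x7f4 (s11→-12) → -12
  target = base 0x0972 + off 0x0a + 2 + imm -12 = 0x0972

0x0972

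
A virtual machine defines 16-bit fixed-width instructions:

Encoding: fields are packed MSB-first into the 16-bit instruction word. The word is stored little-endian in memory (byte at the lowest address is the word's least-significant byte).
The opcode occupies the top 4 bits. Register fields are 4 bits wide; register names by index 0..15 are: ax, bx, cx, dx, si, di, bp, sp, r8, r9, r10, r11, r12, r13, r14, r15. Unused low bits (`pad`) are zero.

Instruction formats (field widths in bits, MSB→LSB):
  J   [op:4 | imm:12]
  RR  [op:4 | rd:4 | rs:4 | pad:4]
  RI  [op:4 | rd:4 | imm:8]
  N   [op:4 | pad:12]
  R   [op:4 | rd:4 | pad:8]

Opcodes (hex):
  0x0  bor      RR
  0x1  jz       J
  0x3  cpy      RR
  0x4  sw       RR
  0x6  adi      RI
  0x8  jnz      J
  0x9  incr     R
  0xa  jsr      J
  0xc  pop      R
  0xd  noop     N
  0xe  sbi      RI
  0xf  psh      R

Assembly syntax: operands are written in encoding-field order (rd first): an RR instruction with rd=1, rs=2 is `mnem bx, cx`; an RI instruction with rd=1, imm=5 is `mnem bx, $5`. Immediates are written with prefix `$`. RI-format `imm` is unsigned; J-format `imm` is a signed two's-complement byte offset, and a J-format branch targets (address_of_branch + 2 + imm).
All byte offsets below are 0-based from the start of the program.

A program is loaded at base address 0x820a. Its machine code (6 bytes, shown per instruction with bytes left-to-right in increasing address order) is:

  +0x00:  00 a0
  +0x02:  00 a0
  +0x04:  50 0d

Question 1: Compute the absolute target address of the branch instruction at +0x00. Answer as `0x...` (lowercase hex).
0x820c

off 0x00: read 00 a0 as little → 0xa000
  top 4b → 0xa → jsr [J]
  imm@[11:0]=0x0 ⇒ $0
  target = base 0x820a + off 0x00 + 2 + imm 0 = 0x820c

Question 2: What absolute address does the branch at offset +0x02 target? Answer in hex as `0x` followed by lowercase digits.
@+02  little-endian(00 a0) = 0xa000
  top 4b → 0xa → jsr [J]
  [11:0] imm=0 = $0
  target = base 0x820a + off 0x02 + 2 + imm 0 = 0x820e

0x820e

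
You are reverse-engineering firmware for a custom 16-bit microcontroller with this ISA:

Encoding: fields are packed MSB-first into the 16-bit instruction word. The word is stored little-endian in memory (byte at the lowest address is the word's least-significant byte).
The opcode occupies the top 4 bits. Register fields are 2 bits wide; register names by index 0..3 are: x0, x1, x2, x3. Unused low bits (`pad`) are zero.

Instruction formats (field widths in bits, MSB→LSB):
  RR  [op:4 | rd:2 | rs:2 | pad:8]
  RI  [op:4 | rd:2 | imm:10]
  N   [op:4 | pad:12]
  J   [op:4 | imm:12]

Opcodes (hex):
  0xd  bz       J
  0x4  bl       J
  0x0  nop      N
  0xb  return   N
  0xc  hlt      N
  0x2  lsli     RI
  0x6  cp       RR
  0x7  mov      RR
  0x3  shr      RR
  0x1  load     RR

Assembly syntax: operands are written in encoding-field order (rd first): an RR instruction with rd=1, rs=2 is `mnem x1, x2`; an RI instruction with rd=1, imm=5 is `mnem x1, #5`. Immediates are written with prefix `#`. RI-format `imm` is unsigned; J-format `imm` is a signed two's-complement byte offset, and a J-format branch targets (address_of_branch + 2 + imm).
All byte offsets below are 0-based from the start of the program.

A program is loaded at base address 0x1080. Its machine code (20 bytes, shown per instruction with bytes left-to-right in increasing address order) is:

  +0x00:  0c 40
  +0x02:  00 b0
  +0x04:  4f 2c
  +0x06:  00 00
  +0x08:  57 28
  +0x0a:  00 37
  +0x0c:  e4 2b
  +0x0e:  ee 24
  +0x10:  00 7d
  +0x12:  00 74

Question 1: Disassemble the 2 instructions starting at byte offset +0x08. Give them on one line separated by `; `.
lsli x2, #87; shr x1, x3

[08] 57 28 → 0x2857
  opcode bits[15:12]=0x2: lsli/RI
  rd@[11:10]=0x2 ⇒ x2
  imm@[9:0]=0x57 ⇒ #87
[0a] 00 37 → 0x3700
  opcode bits[15:12]=0x3: shr/RR
  rd@[11:10]=0x1 ⇒ x1
  rs@[9:8]=0x3 ⇒ x3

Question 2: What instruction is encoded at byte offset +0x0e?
[0e] ee 24 → 0x24ee
  opcode bits[15:12]=0x2: lsli/RI
  rd@[11:10]=0x1 ⇒ x1
  imm@[9:0]=0xee ⇒ #238

lsli x1, #238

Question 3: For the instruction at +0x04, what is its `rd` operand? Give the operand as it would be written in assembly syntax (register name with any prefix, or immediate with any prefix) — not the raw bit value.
x3

+0x04: 4f 2c ⇒ word 0x2c4f (little)
  op=0x2c4f>>12=0x2 ⇒ lsli (RI)
  [11:10] rd=3 = x3
  [9:0] imm=79 = #79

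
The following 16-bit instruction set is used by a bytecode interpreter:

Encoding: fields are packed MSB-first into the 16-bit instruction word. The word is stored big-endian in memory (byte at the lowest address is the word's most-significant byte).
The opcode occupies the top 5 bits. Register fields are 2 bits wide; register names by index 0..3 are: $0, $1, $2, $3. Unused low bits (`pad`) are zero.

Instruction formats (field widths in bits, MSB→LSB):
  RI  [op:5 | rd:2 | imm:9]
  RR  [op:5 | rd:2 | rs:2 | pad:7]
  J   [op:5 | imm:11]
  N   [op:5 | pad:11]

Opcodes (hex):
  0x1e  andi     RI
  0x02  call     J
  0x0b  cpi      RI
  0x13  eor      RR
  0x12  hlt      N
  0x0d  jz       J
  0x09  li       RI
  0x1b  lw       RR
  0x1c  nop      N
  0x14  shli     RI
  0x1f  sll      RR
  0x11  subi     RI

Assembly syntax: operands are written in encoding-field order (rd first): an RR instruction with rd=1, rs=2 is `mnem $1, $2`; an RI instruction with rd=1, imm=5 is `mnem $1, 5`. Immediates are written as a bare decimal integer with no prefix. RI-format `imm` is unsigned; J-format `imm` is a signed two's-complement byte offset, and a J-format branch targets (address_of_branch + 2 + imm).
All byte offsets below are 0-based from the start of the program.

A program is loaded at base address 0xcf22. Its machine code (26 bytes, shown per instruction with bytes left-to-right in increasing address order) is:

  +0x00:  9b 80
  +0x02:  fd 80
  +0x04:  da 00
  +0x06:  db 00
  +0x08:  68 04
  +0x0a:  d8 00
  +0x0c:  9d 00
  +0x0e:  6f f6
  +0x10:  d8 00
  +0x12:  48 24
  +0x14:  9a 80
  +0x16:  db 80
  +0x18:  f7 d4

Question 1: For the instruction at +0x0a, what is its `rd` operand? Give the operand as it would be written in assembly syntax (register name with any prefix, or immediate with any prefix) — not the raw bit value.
$0

@+0a  big-endian(d8 00) = 0xd800
  opcode bits[15:11]=0x1b: lw/RR
  rd: (w>>9)&0x3=0x0 → $0
  rs: (w>>7)&0x3=0x0 → $0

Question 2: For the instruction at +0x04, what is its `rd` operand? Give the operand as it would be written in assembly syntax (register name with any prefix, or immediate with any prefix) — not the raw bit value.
$1

@+04  big-endian(da 00) = 0xda00
  top 5b → 0x1b → lw [RR]
  [10:9] rd=1 = $1
  [8:7] rs=0 = $0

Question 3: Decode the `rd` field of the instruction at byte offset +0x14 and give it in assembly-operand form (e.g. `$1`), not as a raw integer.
$1

[14] 9a 80 → 0x9a80
  opcode bits[15:11]=0x13: eor/RR
  rd: (w>>9)&0x3=0x1 → $1
  rs: (w>>7)&0x3=0x1 → $1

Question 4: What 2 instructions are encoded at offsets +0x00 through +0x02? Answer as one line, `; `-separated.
[00] 9b 80 → 0x9b80
  op=0x9b80>>11=0x13 ⇒ eor (RR)
  rd@[10:9]=0x1 ⇒ $1
  rs@[8:7]=0x3 ⇒ $3
[02] fd 80 → 0xfd80
  op=0xfd80>>11=0x1f ⇒ sll (RR)
  rd@[10:9]=0x2 ⇒ $2
  rs@[8:7]=0x3 ⇒ $3

eor $1, $3; sll $2, $3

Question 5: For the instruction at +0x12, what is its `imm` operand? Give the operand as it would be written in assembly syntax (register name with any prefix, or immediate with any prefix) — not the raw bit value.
[12] 48 24 → 0x4824
  op=0x4824>>11=0x9 ⇒ li (RI)
  rd: (w>>9)&0x3=0x0 → $0
  imm: (w>>0)&0x1ff=0x24 → 36

36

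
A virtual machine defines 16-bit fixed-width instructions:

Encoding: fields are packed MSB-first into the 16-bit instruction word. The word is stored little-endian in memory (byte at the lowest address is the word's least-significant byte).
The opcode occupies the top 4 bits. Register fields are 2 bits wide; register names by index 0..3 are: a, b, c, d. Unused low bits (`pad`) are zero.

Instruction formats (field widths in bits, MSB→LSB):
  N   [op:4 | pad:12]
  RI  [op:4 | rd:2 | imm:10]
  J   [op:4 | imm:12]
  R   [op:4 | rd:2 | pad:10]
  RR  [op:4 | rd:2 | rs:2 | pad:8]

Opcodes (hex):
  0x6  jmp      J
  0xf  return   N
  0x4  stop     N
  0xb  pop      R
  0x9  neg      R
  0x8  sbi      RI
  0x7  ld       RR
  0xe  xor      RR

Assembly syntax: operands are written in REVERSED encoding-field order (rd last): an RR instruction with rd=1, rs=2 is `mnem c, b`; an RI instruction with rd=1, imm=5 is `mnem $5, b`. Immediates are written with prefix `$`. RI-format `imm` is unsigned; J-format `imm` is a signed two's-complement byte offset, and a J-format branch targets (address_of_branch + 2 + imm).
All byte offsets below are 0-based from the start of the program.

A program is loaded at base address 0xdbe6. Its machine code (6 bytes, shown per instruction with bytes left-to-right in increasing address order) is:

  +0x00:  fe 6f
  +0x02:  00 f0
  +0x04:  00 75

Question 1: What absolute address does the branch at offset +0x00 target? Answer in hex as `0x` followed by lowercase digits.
[00] fe 6f → 0x6ffe
  op=0x6ffe>>12=0x6 ⇒ jmp (J)
  imm@[11:0]=0xffe (s12→-2) ⇒ $-2
  target = base 0xdbe6 + off 0x00 + 2 + imm -2 = 0xdbe6

0xdbe6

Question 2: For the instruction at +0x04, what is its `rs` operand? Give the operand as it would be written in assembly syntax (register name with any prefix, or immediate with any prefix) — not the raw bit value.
@+04  little-endian(00 75) = 0x7500
  op=0x7500>>12=0x7 ⇒ ld (RR)
  rd@[11:10]=0x1 ⇒ b
  rs@[9:8]=0x1 ⇒ b

b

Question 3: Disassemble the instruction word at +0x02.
return

+0x02: 00 f0 ⇒ word 0xf000 (little)
  opcode bits[15:12]=0xf: return/N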